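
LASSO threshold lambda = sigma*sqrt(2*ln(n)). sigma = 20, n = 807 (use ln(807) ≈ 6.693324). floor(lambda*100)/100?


ln(807) ≈ 6.693324.
2*ln(n) ≈ 13.386648.
sqrt(2*ln(n)) ≈ sqrt(13.386648) ≈ 3.658777.
lambda ≈ 20*3.658777 = 73.17554.
floor(lambda*100)/100 = 73.17.

73.17


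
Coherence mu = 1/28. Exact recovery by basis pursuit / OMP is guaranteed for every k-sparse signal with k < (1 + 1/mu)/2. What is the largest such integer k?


1/mu = 28.
1 + 1/mu = 29.
(1 + 1/mu)/2 = 14.5 is not an integer, so k_max = floor(14.5) = 14.

14


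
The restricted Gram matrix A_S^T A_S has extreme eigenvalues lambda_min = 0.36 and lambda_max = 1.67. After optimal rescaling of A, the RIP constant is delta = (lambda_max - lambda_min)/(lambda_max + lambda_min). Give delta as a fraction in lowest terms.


lambda_max - lambda_min = 1.67 - 0.36 = 1.31.
lambda_max + lambda_min = 1.67 + 0.36 = 2.03.
delta = 1.31/2.03 = 131/203.

131/203


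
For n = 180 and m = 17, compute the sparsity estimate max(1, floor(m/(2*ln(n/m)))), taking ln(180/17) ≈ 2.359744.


n/m = 180/17.
ln(n/m) ≈ 2.359744.
2*ln(n/m) ≈ 4.719488.
m/(2*ln(n/m)) ≈ 17/4.719488 ≈ 3.6021.
floor = 3.
k_max = max(1, 3) = 3.

3


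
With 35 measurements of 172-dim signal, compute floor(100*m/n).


100*m/n = 100*35/172 ≈ 20.3488.
floor = 20.

20


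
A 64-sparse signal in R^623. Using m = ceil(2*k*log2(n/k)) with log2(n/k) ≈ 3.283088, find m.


log2(n/k) = log2(623/64) ≈ 3.283088.
2*k*log2(n/k) ≈ 2*64*3.283088 = 420.235264.
m = ceil(420.235264) = 421.

421


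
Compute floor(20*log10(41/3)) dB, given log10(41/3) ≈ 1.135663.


||x||/||e|| = 41/3.
log10(41/3) ≈ 1.135663.
20*log10(||x||/||e||) ≈ 20*1.135663 = 22.71326.
floor(22.71326) = 22.

22


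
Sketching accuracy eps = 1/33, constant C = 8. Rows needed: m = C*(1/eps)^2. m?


1/eps = 33.
(1/eps)^2 = 1089.
m = 8*1089 = 8712.

8712


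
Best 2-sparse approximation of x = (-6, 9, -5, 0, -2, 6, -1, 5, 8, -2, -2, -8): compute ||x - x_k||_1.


Sorted |x_i| descending: [9, 8, 8, 6, 6, 5, 5, 2, 2, 2, 1, 0]
Keep top 2: [9, 8]
Tail entries: [8, 6, 6, 5, 5, 2, 2, 2, 1, 0]
L1 error = sum of tail = 37.

37


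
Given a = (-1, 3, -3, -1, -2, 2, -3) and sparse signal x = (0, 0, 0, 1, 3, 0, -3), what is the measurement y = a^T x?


Non-zero terms: ['-1*1', '-2*3', '-3*-3']
Products: [-1, -6, 9]
y = sum = 2.

2


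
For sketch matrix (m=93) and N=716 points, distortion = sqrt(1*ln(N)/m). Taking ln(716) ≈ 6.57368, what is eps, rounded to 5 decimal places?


ln(716) ≈ 6.57368.
1*ln(N)/m ≈ 1*6.57368/93 ≈ 0.07068473.
eps = sqrt(0.07068473) ≈ 0.265866 ≈ 0.26587.

0.26587


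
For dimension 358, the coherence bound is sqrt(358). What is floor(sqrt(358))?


18^2 = 324 <= 358 < 361 = 19^2, so 18 <= sqrt(358) < 19.
floor(sqrt(358)) = 18.

18


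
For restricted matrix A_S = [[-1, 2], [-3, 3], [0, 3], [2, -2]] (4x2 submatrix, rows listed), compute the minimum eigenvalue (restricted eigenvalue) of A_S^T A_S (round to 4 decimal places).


A_S^T A_S = [[14, -15], [-15, 26]].
trace = 40.
det = 139.
disc = trace^2 - 4*det = 1600 - 4*139 = 1044.
sqrt(1044) ≈ 32.310989.
lam_min = (40 - sqrt(1044))/2 ≈ (40 - 32.310989)/2 = 3.8445055 ≈ 3.8445.

3.8445


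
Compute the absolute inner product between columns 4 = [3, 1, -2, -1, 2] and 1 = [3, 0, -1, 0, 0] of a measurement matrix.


Inner product: 3*3 + 1*0 + -2*-1 + -1*0 + 2*0
Products: [9, 0, 2, 0, 0]
Sum = 11.
|dot| = 11.

11


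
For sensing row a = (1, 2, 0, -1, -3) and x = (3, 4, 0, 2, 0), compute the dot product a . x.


Non-zero terms: ['1*3', '2*4', '-1*2']
Products: [3, 8, -2]
y = sum = 9.

9


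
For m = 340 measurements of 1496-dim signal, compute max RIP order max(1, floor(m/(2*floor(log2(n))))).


floor(log2(1496)) = 10.
2*10 = 20.
m/(2*floor(log2(n))) = 340/20 ≈ 17.0.
floor = 17.
k = max(1, 17) = 17.

17


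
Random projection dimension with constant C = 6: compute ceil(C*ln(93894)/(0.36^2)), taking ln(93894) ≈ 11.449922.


ln(93894) ≈ 11.449922.
eps^2 = 0.36^2 = 0.1296.
C*ln(N)/eps^2 ≈ 6*11.449922/0.1296 ≈ 530.089.
m = ceil(530.089) = 531.

531


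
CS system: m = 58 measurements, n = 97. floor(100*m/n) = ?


100*m/n = 100*58/97 ≈ 59.7938.
floor = 59.

59


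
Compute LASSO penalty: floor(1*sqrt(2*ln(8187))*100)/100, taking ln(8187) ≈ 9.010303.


ln(8187) ≈ 9.010303.
2*ln(n) ≈ 18.020606.
sqrt(2*ln(n)) ≈ sqrt(18.020606) ≈ 4.245068.
lambda ≈ 1*4.245068 = 4.245068.
floor(lambda*100)/100 = 4.24.

4.24


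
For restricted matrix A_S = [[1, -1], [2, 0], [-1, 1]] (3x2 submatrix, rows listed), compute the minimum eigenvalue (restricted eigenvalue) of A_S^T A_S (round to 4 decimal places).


A_S^T A_S = [[6, -2], [-2, 2]].
trace = 8.
det = 8.
disc = trace^2 - 4*det = 64 - 4*8 = 32.
sqrt(32) ≈ 5.656854.
lam_min = (8 - sqrt(32))/2 ≈ (8 - 5.656854)/2 = 1.171573 ≈ 1.1716.

1.1716


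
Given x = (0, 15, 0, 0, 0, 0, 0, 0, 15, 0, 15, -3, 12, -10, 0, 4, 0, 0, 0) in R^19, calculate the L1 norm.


Non-zero entries: [(1, 15), (8, 15), (10, 15), (11, -3), (12, 12), (13, -10), (15, 4)]
Absolute values: [15, 15, 15, 3, 12, 10, 4]
||x||_1 = sum = 74.

74


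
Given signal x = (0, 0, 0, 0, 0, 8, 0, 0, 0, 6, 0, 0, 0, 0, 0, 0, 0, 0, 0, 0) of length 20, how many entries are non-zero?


Non-zero positions: [5, 9].
Sparsity = 2.

2


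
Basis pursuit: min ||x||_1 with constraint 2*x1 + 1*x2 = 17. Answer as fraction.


Axis intercepts:
  x1 = 17/2, x2 = 0: L1 = 17/2
  x1 = 0, x2 = 17: L1 = 17
x* = (17/2, 0)
||x*||_1 = 17/2.

17/2


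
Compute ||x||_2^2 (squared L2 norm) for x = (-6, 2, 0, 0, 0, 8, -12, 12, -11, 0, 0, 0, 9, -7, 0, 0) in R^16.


Non-zero entries: [(0, -6), (1, 2), (5, 8), (6, -12), (7, 12), (8, -11), (12, 9), (13, -7)]
Squares: [36, 4, 64, 144, 144, 121, 81, 49]
||x||_2^2 = sum = 643.

643


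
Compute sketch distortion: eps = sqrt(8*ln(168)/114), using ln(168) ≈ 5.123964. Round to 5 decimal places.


ln(168) ≈ 5.123964.
8*ln(N)/m ≈ 8*5.123964/114 ≈ 0.35957642.
eps = sqrt(0.35957642) ≈ 0.5996469 ≈ 0.59965.

0.59965


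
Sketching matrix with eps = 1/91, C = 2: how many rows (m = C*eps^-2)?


1/eps = 91.
(1/eps)^2 = 8281.
m = 2*8281 = 16562.

16562


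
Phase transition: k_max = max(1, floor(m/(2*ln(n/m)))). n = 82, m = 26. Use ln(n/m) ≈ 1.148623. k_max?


n/m = 82/26 = 41/13.
ln(n/m) ≈ 1.148623.
2*ln(n/m) ≈ 2.297246.
m/(2*ln(n/m)) ≈ 26/2.297246 ≈ 11.3179.
floor = 11.
k_max = max(1, 11) = 11.

11


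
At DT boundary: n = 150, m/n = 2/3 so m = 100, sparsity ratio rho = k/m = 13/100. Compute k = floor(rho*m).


m = 2/3*150 = 100.
rho = 13/100.
rho*m = 13/100*100 = 13.
k = floor(13) = 13.

13


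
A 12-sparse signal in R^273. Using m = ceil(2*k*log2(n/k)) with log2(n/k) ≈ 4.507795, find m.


log2(n/k) = log2(273/12) ≈ 4.507795.
2*k*log2(n/k) ≈ 2*12*4.507795 = 108.18708.
m = ceil(108.18708) = 109.

109


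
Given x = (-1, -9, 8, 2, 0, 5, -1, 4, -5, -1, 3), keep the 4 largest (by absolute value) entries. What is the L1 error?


Sorted |x_i| descending: [9, 8, 5, 5, 4, 3, 2, 1, 1, 1, 0]
Keep top 4: [9, 8, 5, 5]
Tail entries: [4, 3, 2, 1, 1, 1, 0]
L1 error = sum of tail = 12.

12


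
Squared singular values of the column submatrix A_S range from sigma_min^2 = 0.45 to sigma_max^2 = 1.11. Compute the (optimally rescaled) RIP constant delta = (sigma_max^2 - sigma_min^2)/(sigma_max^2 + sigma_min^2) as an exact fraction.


lambda_max - lambda_min = 1.11 - 0.45 = 0.66.
lambda_max + lambda_min = 1.11 + 0.45 = 1.56.
delta = 0.66/1.56 = 66/156 = 11/26.

11/26


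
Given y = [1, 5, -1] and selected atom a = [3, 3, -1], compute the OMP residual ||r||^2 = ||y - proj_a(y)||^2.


a^T a = 19.
a^T y = 19.
coeff = 19/19 = 1.
||r||^2 = 8.

8


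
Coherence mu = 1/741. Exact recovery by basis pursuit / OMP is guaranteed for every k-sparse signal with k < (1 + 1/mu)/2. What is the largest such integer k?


1/mu = 741.
1 + 1/mu = 742.
(1 + 1/mu)/2 = 371 is an integer and the inequality is strict, so k_max = 371 - 1 = 370.

370


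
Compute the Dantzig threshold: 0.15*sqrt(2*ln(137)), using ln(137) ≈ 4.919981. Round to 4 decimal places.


ln(137) ≈ 4.919981.
2*ln(n) ≈ 9.839962.
sqrt(2*ln(n)) ≈ sqrt(9.839962) ≈ 3.136871.
threshold ≈ 0.15*3.136871 = 0.47053065 ≈ 0.4705.

0.4705


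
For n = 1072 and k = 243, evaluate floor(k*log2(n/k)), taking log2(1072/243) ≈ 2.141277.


log2(n/k) = log2(1072/243) ≈ 2.141277.
k*log2(n/k) ≈ 243*2.141277 = 520.330311.
floor(520.330311) = 520.

520


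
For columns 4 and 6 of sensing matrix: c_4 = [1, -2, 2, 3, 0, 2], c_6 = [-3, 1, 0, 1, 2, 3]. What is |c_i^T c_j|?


Inner product: 1*-3 + -2*1 + 2*0 + 3*1 + 0*2 + 2*3
Products: [-3, -2, 0, 3, 0, 6]
Sum = 4.
|dot| = 4.

4


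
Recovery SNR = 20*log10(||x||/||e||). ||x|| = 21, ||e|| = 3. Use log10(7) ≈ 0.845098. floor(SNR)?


||x||/||e|| = 21/3 = 7.
log10(7) ≈ 0.845098.
20*log10(||x||/||e||) ≈ 20*0.845098 = 16.90196.
floor(16.90196) = 16.

16


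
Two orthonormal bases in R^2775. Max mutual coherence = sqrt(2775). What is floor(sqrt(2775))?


52^2 = 2704 <= 2775 < 2809 = 53^2, so 52 <= sqrt(2775) < 53.
floor(sqrt(2775)) = 52.

52


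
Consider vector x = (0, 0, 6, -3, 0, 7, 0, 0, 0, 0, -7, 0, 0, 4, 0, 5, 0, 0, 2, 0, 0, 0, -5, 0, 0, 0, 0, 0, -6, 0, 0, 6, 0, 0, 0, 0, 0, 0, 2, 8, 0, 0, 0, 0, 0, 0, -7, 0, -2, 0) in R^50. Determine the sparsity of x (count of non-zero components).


Non-zero positions: [2, 3, 5, 10, 13, 15, 18, 22, 28, 31, 38, 39, 46, 48].
Sparsity = 14.

14


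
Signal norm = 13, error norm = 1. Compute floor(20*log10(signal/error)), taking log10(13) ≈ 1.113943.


||x||/||e|| = 13/1 = 13.
log10(13) ≈ 1.113943.
20*log10(||x||/||e||) ≈ 20*1.113943 = 22.27886.
floor(22.27886) = 22.

22


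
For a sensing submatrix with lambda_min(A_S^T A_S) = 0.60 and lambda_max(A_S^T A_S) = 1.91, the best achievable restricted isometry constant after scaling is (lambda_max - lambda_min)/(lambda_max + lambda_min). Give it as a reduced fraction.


lambda_max - lambda_min = 1.91 - 0.60 = 1.31.
lambda_max + lambda_min = 1.91 + 0.60 = 2.51.
delta = 1.31/2.51 = 131/251.

131/251


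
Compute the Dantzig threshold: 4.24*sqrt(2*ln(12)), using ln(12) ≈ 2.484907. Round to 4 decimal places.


ln(12) ≈ 2.484907.
2*ln(n) ≈ 4.969814.
sqrt(2*ln(n)) ≈ sqrt(4.969814) ≈ 2.229308.
threshold ≈ 4.24*2.229308 = 9.45226592 ≈ 9.4523.

9.4523


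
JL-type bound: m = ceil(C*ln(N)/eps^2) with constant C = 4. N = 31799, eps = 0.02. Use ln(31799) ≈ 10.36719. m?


ln(31799) ≈ 10.36719.
eps^2 = 0.02^2 = 0.0004.
C*ln(N)/eps^2 ≈ 4*10.36719/0.0004 ≈ 103671.9.
m = ceil(103671.9) = 103672.

103672


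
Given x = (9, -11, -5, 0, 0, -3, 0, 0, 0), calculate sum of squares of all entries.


Non-zero entries: [(0, 9), (1, -11), (2, -5), (5, -3)]
Squares: [81, 121, 25, 9]
||x||_2^2 = sum = 236.

236


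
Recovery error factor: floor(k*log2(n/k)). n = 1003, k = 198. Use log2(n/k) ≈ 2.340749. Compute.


log2(n/k) = log2(1003/198) ≈ 2.340749.
k*log2(n/k) ≈ 198*2.340749 = 463.468302.
floor(463.468302) = 463.

463


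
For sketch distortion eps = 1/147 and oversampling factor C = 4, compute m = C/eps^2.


1/eps = 147.
(1/eps)^2 = 21609.
m = 4*21609 = 86436.

86436


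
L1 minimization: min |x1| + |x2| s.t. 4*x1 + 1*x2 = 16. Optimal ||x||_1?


Axis intercepts:
  x1 = 4, x2 = 0: L1 = 4
  x1 = 0, x2 = 16: L1 = 16
x* = (4, 0)
||x*||_1 = 4.

4


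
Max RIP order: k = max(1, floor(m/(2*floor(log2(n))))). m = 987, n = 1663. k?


floor(log2(1663)) = 10.
2*10 = 20.
m/(2*floor(log2(n))) = 987/20 ≈ 49.35.
floor = 49.
k = max(1, 49) = 49.

49


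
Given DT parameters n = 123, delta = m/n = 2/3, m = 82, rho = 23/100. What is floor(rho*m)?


m = 2/3*123 = 82.
rho = 23/100.
rho*m = 23/100*82 = 18.86.
k = floor(18.86) = 18.

18


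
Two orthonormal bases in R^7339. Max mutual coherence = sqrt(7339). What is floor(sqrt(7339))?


85^2 = 7225 <= 7339 < 7396 = 86^2, so 85 <= sqrt(7339) < 86.
floor(sqrt(7339)) = 85.

85


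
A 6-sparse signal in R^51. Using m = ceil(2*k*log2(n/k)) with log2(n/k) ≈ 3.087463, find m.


log2(n/k) = log2(51/6) ≈ 3.087463.
2*k*log2(n/k) ≈ 2*6*3.087463 = 37.049556.
m = ceil(37.049556) = 38.

38


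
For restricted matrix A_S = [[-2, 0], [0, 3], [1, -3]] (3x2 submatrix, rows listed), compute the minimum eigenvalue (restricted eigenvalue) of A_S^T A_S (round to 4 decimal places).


A_S^T A_S = [[5, -3], [-3, 18]].
trace = 23.
det = 81.
disc = trace^2 - 4*det = 529 - 4*81 = 205.
sqrt(205) ≈ 14.317821.
lam_min = (23 - sqrt(205))/2 ≈ (23 - 14.317821)/2 = 4.3410895 ≈ 4.3411.

4.3411


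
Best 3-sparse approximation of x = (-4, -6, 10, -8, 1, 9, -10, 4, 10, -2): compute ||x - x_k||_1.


Sorted |x_i| descending: [10, 10, 10, 9, 8, 6, 4, 4, 2, 1]
Keep top 3: [10, 10, 10]
Tail entries: [9, 8, 6, 4, 4, 2, 1]
L1 error = sum of tail = 34.

34


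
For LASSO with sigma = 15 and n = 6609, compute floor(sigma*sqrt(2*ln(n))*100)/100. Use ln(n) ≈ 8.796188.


ln(6609) ≈ 8.796188.
2*ln(n) ≈ 17.592376.
sqrt(2*ln(n)) ≈ sqrt(17.592376) ≈ 4.194327.
lambda ≈ 15*4.194327 = 62.914905.
floor(lambda*100)/100 = 62.91.

62.91


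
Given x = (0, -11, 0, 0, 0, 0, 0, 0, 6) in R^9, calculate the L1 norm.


Non-zero entries: [(1, -11), (8, 6)]
Absolute values: [11, 6]
||x||_1 = sum = 17.

17


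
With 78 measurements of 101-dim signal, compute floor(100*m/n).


100*m/n = 100*78/101 ≈ 77.2277.
floor = 77.

77


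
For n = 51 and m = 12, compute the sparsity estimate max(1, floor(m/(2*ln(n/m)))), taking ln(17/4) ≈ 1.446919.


n/m = 51/12 = 17/4.
ln(n/m) ≈ 1.446919.
2*ln(n/m) ≈ 2.893838.
m/(2*ln(n/m)) ≈ 12/2.893838 ≈ 4.1467.
floor = 4.
k_max = max(1, 4) = 4.

4


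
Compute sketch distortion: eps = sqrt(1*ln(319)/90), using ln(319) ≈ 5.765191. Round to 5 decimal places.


ln(319) ≈ 5.765191.
1*ln(N)/m ≈ 1*5.765191/90 ≈ 0.06405768.
eps = sqrt(0.06405768) ≈ 0.2530962 ≈ 0.25310.

0.25310


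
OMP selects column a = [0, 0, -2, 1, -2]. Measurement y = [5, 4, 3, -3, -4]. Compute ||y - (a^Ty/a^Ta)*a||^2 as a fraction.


a^T a = 9.
a^T y = -1.
coeff = -1/9 = -1/9.
||r||^2 = 674/9.

674/9


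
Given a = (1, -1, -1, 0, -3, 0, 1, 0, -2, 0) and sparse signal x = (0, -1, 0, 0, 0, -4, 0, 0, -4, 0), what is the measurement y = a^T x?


Non-zero terms: ['-1*-1', '0*-4', '-2*-4']
Products: [1, 0, 8]
y = sum = 9.

9


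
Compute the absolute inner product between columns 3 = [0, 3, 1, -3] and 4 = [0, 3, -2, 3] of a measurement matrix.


Inner product: 0*0 + 3*3 + 1*-2 + -3*3
Products: [0, 9, -2, -9]
Sum = -2.
|dot| = 2.

2


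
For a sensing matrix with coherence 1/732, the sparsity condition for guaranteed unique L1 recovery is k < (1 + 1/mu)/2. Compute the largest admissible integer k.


1/mu = 732.
1 + 1/mu = 733.
(1 + 1/mu)/2 = 366.5 is not an integer, so k_max = floor(366.5) = 366.

366


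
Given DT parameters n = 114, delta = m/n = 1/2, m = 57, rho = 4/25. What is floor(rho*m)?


m = 1/2*114 = 57.
rho = 4/25.
rho*m = 4/25*57 = 9.12.
k = floor(9.12) = 9.

9


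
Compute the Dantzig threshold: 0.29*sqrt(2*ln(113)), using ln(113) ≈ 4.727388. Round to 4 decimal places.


ln(113) ≈ 4.727388.
2*ln(n) ≈ 9.454776.
sqrt(2*ln(n)) ≈ sqrt(9.454776) ≈ 3.074862.
threshold ≈ 0.29*3.074862 = 0.89170998 ≈ 0.8917.

0.8917


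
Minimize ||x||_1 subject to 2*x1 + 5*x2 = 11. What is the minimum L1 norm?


Axis intercepts:
  x1 = 11/2, x2 = 0: L1 = 11/2
  x1 = 0, x2 = 11/5: L1 = 11/5
x* = (0, 11/5)
||x*||_1 = 11/5.

11/5


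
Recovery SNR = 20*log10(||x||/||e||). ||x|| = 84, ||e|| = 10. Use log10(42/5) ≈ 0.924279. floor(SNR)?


||x||/||e|| = 84/10 = 42/5.
log10(42/5) ≈ 0.924279.
20*log10(||x||/||e||) ≈ 20*0.924279 = 18.48558.
floor(18.48558) = 18.

18


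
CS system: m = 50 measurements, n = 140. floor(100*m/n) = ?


100*m/n = 100*50/140 ≈ 35.7143.
floor = 35.

35


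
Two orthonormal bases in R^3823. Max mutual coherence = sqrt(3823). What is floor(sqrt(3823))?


61^2 = 3721 <= 3823 < 3844 = 62^2, so 61 <= sqrt(3823) < 62.
floor(sqrt(3823)) = 61.

61


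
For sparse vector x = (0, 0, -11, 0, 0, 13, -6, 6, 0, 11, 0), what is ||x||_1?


Non-zero entries: [(2, -11), (5, 13), (6, -6), (7, 6), (9, 11)]
Absolute values: [11, 13, 6, 6, 11]
||x||_1 = sum = 47.

47


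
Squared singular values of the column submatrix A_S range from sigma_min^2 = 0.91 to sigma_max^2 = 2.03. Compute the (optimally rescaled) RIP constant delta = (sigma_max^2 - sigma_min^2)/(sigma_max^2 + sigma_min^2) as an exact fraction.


lambda_max - lambda_min = 2.03 - 0.91 = 1.12.
lambda_max + lambda_min = 2.03 + 0.91 = 2.94.
delta = 1.12/2.94 = 112/294 = 8/21.

8/21


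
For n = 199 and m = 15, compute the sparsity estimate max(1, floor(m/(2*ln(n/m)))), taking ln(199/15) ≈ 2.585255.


n/m = 199/15.
ln(n/m) ≈ 2.585255.
2*ln(n/m) ≈ 5.17051.
m/(2*ln(n/m)) ≈ 15/5.17051 ≈ 2.9011.
floor = 2.
k_max = max(1, 2) = 2.

2


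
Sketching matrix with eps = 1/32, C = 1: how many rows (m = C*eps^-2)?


1/eps = 32.
(1/eps)^2 = 1024.
m = 1*1024 = 1024.

1024


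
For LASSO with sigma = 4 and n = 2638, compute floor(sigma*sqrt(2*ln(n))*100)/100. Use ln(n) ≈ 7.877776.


ln(2638) ≈ 7.877776.
2*ln(n) ≈ 15.755552.
sqrt(2*ln(n)) ≈ sqrt(15.755552) ≈ 3.969326.
lambda ≈ 4*3.969326 = 15.877304.
floor(lambda*100)/100 = 15.87.

15.87


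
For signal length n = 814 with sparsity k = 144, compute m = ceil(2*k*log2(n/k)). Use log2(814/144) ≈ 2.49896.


log2(n/k) = log2(814/144) ≈ 2.49896.
2*k*log2(n/k) ≈ 2*144*2.49896 = 719.70048.
m = ceil(719.70048) = 720.

720


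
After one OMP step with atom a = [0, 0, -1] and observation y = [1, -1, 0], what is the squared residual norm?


a^T a = 1.
a^T y = 0.
coeff = 0/1 = 0.
||r||^2 = 2.

2


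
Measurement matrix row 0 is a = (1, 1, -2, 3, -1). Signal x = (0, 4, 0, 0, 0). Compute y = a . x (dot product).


Non-zero terms: ['1*4']
Products: [4]
y = sum = 4.

4


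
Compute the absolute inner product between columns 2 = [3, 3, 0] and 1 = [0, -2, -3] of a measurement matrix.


Inner product: 3*0 + 3*-2 + 0*-3
Products: [0, -6, 0]
Sum = -6.
|dot| = 6.

6


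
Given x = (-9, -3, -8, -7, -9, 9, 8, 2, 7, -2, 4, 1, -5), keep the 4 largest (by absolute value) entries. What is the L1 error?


Sorted |x_i| descending: [9, 9, 9, 8, 8, 7, 7, 5, 4, 3, 2, 2, 1]
Keep top 4: [9, 9, 9, 8]
Tail entries: [8, 7, 7, 5, 4, 3, 2, 2, 1]
L1 error = sum of tail = 39.

39


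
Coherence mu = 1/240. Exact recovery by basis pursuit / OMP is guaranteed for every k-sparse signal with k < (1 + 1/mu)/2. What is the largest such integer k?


1/mu = 240.
1 + 1/mu = 241.
(1 + 1/mu)/2 = 120.5 is not an integer, so k_max = floor(120.5) = 120.

120


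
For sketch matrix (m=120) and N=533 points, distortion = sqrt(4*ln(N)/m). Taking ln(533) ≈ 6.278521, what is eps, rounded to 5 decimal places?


ln(533) ≈ 6.278521.
4*ln(N)/m ≈ 4*6.278521/120 ≈ 0.20928403.
eps = sqrt(0.20928403) ≈ 0.4574757 ≈ 0.45748.

0.45748


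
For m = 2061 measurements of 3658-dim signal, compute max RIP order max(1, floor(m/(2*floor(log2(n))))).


floor(log2(3658)) = 11.
2*11 = 22.
m/(2*floor(log2(n))) = 2061/22 ≈ 93.6818.
floor = 93.
k = max(1, 93) = 93.

93


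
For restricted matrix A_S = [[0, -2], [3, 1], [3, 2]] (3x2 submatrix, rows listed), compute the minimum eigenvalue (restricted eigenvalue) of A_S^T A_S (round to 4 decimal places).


A_S^T A_S = [[18, 9], [9, 9]].
trace = 27.
det = 81.
disc = trace^2 - 4*det = 729 - 4*81 = 405.
sqrt(405) ≈ 20.124612.
lam_min = (27 - sqrt(405))/2 ≈ (27 - 20.124612)/2 = 3.437694 ≈ 3.4377.

3.4377


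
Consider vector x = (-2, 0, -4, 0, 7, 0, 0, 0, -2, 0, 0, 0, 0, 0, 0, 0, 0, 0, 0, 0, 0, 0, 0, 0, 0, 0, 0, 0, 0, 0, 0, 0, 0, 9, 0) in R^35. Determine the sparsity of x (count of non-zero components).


Non-zero positions: [0, 2, 4, 8, 33].
Sparsity = 5.

5


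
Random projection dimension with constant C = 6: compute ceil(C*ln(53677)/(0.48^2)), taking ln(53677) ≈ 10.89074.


ln(53677) ≈ 10.89074.
eps^2 = 0.48^2 = 0.2304.
C*ln(N)/eps^2 ≈ 6*10.89074/0.2304 ≈ 283.613.
m = ceil(283.613) = 284.

284


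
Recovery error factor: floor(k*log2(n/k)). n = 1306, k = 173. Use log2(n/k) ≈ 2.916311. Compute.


log2(n/k) = log2(1306/173) ≈ 2.916311.
k*log2(n/k) ≈ 173*2.916311 = 504.521803.
floor(504.521803) = 504.

504


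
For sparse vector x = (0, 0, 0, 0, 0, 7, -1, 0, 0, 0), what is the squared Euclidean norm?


Non-zero entries: [(5, 7), (6, -1)]
Squares: [49, 1]
||x||_2^2 = sum = 50.

50


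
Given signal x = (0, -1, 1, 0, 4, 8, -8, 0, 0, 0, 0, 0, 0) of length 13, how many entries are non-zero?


Non-zero positions: [1, 2, 4, 5, 6].
Sparsity = 5.

5


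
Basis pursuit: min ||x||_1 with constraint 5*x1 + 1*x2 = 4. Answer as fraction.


Axis intercepts:
  x1 = 4/5, x2 = 0: L1 = 4/5
  x1 = 0, x2 = 4: L1 = 4
x* = (4/5, 0)
||x*||_1 = 4/5.

4/5


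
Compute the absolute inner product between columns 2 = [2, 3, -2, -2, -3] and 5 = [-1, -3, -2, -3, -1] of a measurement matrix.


Inner product: 2*-1 + 3*-3 + -2*-2 + -2*-3 + -3*-1
Products: [-2, -9, 4, 6, 3]
Sum = 2.
|dot| = 2.

2


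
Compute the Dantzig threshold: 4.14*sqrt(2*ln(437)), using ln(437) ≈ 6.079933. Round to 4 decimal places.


ln(437) ≈ 6.079933.
2*ln(n) ≈ 12.159866.
sqrt(2*ln(n)) ≈ sqrt(12.159866) ≈ 3.4871.
threshold ≈ 4.14*3.4871 = 14.436594 ≈ 14.4366.

14.4366


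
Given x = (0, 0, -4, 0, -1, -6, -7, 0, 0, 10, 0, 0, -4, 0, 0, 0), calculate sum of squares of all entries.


Non-zero entries: [(2, -4), (4, -1), (5, -6), (6, -7), (9, 10), (12, -4)]
Squares: [16, 1, 36, 49, 100, 16]
||x||_2^2 = sum = 218.

218


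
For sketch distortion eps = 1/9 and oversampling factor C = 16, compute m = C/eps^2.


1/eps = 9.
(1/eps)^2 = 81.
m = 16*81 = 1296.

1296


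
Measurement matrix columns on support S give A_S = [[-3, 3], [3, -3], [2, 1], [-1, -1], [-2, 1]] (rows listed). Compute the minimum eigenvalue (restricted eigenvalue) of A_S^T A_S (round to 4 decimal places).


A_S^T A_S = [[27, -17], [-17, 21]].
trace = 48.
det = 278.
disc = trace^2 - 4*det = 2304 - 4*278 = 1192.
sqrt(1192) ≈ 34.525353.
lam_min = (48 - sqrt(1192))/2 ≈ (48 - 34.525353)/2 = 6.7373235 ≈ 6.7373.

6.7373


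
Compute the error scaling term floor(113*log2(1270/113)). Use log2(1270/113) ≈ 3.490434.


log2(n/k) = log2(1270/113) ≈ 3.490434.
k*log2(n/k) ≈ 113*3.490434 = 394.419042.
floor(394.419042) = 394.

394


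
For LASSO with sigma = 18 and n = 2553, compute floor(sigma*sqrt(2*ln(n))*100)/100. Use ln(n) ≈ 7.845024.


ln(2553) ≈ 7.845024.
2*ln(n) ≈ 15.690048.
sqrt(2*ln(n)) ≈ sqrt(15.690048) ≈ 3.961067.
lambda ≈ 18*3.961067 = 71.299206.
floor(lambda*100)/100 = 71.29.

71.29


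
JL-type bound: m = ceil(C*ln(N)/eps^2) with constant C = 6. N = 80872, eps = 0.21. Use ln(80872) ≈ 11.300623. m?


ln(80872) ≈ 11.300623.
eps^2 = 0.21^2 = 0.0441.
C*ln(N)/eps^2 ≈ 6*11.300623/0.0441 ≈ 1537.4997.
m = ceil(1537.4997) = 1538.

1538


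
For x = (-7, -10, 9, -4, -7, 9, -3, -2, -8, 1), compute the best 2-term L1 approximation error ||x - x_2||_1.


Sorted |x_i| descending: [10, 9, 9, 8, 7, 7, 4, 3, 2, 1]
Keep top 2: [10, 9]
Tail entries: [9, 8, 7, 7, 4, 3, 2, 1]
L1 error = sum of tail = 41.

41


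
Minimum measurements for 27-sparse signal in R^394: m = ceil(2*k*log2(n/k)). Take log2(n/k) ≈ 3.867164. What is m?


log2(n/k) = log2(394/27) ≈ 3.867164.
2*k*log2(n/k) ≈ 2*27*3.867164 = 208.826856.
m = ceil(208.826856) = 209.

209


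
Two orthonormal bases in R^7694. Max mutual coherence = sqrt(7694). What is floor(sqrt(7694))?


87^2 = 7569 <= 7694 < 7744 = 88^2, so 87 <= sqrt(7694) < 88.
floor(sqrt(7694)) = 87.

87


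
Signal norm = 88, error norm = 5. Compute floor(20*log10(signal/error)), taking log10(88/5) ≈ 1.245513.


||x||/||e|| = 88/5.
log10(88/5) ≈ 1.245513.
20*log10(||x||/||e||) ≈ 20*1.245513 = 24.91026.
floor(24.91026) = 24.

24


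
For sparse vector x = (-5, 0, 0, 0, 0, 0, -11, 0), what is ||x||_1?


Non-zero entries: [(0, -5), (6, -11)]
Absolute values: [5, 11]
||x||_1 = sum = 16.

16


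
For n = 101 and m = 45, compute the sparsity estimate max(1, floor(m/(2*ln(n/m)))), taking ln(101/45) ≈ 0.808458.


n/m = 101/45.
ln(n/m) ≈ 0.808458.
2*ln(n/m) ≈ 1.616916.
m/(2*ln(n/m)) ≈ 45/1.616916 ≈ 27.8308.
floor = 27.
k_max = max(1, 27) = 27.

27


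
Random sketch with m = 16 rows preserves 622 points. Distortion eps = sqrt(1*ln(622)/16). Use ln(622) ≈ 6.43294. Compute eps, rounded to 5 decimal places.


ln(622) ≈ 6.43294.
1*ln(N)/m ≈ 1*6.43294/16 ≈ 0.40205875.
eps = sqrt(0.40205875) ≈ 0.634081 ≈ 0.63408.

0.63408


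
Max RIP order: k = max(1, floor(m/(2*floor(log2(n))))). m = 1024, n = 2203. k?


floor(log2(2203)) = 11.
2*11 = 22.
m/(2*floor(log2(n))) = 1024/22 ≈ 46.5455.
floor = 46.
k = max(1, 46) = 46.

46


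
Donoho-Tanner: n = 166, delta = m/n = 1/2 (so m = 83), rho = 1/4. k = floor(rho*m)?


m = 1/2*166 = 83.
rho = 1/4.
rho*m = 1/4*83 = 20.75.
k = floor(20.75) = 20.

20


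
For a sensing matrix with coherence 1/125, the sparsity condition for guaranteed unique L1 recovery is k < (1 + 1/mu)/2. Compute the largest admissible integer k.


1/mu = 125.
1 + 1/mu = 126.
(1 + 1/mu)/2 = 63 is an integer and the inequality is strict, so k_max = 63 - 1 = 62.

62


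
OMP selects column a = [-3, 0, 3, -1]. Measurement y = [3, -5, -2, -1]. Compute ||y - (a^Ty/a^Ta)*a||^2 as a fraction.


a^T a = 19.
a^T y = -14.
coeff = -14/19 = -14/19.
||r||^2 = 545/19.

545/19


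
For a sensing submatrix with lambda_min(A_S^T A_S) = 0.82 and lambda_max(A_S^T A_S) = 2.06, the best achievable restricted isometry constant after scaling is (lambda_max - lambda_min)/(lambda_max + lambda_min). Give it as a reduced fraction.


lambda_max - lambda_min = 2.06 - 0.82 = 1.24.
lambda_max + lambda_min = 2.06 + 0.82 = 2.88.
delta = 1.24/2.88 = 124/288 = 31/72.

31/72


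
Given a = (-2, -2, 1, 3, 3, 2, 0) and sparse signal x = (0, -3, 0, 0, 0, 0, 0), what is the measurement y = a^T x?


Non-zero terms: ['-2*-3']
Products: [6]
y = sum = 6.

6


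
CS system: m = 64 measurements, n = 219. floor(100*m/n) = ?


100*m/n = 100*64/219 ≈ 29.2237.
floor = 29.

29


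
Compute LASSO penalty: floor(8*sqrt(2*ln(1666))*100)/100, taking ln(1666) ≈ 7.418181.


ln(1666) ≈ 7.418181.
2*ln(n) ≈ 14.836362.
sqrt(2*ln(n)) ≈ sqrt(14.836362) ≈ 3.8518.
lambda ≈ 8*3.8518 = 30.8144.
floor(lambda*100)/100 = 30.81.

30.81


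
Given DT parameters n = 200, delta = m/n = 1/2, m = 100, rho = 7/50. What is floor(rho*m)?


m = 1/2*200 = 100.
rho = 7/50.
rho*m = 7/50*100 = 14.
k = floor(14) = 14.

14


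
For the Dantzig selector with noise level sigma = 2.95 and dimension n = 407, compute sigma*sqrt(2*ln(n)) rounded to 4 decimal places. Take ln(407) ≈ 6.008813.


ln(407) ≈ 6.008813.
2*ln(n) ≈ 12.017626.
sqrt(2*ln(n)) ≈ sqrt(12.017626) ≈ 3.466645.
threshold ≈ 2.95*3.466645 = 10.22660275 ≈ 10.2266.

10.2266


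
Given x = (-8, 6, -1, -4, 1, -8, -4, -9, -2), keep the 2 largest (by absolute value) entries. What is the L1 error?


Sorted |x_i| descending: [9, 8, 8, 6, 4, 4, 2, 1, 1]
Keep top 2: [9, 8]
Tail entries: [8, 6, 4, 4, 2, 1, 1]
L1 error = sum of tail = 26.

26


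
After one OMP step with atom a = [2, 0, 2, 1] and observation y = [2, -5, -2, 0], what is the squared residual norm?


a^T a = 9.
a^T y = 0.
coeff = 0/9 = 0.
||r||^2 = 33.

33


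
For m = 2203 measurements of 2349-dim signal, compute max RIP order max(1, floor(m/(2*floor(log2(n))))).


floor(log2(2349)) = 11.
2*11 = 22.
m/(2*floor(log2(n))) = 2203/22 ≈ 100.1364.
floor = 100.
k = max(1, 100) = 100.

100


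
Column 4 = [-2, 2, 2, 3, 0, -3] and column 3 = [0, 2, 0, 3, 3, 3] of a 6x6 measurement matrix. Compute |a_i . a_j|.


Inner product: -2*0 + 2*2 + 2*0 + 3*3 + 0*3 + -3*3
Products: [0, 4, 0, 9, 0, -9]
Sum = 4.
|dot| = 4.

4


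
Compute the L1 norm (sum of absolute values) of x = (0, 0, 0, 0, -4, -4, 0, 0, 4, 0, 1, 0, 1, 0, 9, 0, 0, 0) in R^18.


Non-zero entries: [(4, -4), (5, -4), (8, 4), (10, 1), (12, 1), (14, 9)]
Absolute values: [4, 4, 4, 1, 1, 9]
||x||_1 = sum = 23.

23


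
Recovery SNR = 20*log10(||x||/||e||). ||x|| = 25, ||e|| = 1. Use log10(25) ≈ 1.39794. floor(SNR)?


||x||/||e|| = 25/1 = 25.
log10(25) ≈ 1.39794.
20*log10(||x||/||e||) ≈ 20*1.39794 = 27.9588.
floor(27.9588) = 27.

27


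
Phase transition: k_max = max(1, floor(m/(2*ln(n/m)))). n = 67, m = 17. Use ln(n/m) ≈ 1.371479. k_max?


n/m = 67/17.
ln(n/m) ≈ 1.371479.
2*ln(n/m) ≈ 2.742958.
m/(2*ln(n/m)) ≈ 17/2.742958 ≈ 6.1977.
floor = 6.
k_max = max(1, 6) = 6.

6


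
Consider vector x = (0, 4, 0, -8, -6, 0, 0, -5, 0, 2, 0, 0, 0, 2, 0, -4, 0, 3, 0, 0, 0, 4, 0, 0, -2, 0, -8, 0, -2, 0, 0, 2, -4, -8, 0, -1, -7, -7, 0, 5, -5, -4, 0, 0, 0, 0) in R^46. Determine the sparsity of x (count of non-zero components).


Non-zero positions: [1, 3, 4, 7, 9, 13, 15, 17, 21, 24, 26, 28, 31, 32, 33, 35, 36, 37, 39, 40, 41].
Sparsity = 21.

21


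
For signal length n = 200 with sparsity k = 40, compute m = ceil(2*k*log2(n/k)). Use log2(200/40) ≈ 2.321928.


log2(n/k) = log2(200/40) ≈ 2.321928.
2*k*log2(n/k) ≈ 2*40*2.321928 = 185.75424.
m = ceil(185.75424) = 186.

186


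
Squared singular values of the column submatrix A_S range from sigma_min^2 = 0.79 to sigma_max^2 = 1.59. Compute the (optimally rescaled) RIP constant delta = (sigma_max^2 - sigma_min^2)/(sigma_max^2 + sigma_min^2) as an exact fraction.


lambda_max - lambda_min = 1.59 - 0.79 = 0.80.
lambda_max + lambda_min = 1.59 + 0.79 = 2.38.
delta = 0.80/2.38 = 80/238 = 40/119.

40/119


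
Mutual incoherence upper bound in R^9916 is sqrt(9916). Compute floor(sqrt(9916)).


99^2 = 9801 <= 9916 < 10000 = 100^2, so 99 <= sqrt(9916) < 100.
floor(sqrt(9916)) = 99.

99


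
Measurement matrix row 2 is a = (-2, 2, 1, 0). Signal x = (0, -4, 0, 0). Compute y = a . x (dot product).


Non-zero terms: ['2*-4']
Products: [-8]
y = sum = -8.

-8


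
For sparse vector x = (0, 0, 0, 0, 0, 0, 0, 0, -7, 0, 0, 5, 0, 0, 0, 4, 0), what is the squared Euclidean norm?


Non-zero entries: [(8, -7), (11, 5), (15, 4)]
Squares: [49, 25, 16]
||x||_2^2 = sum = 90.

90


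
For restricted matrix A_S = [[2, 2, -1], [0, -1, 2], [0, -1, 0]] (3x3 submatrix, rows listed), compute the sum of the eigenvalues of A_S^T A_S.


Sum of eigenvalues of A_S^T A_S = trace(A_S^T A_S) = sum of squared column norms of A_S.
A_S^T A_S diagonal: [4, 6, 5].
trace = 4 + 6 + 5 = 15.

15


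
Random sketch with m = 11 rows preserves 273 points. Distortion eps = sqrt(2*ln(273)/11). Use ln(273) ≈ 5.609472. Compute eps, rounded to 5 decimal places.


ln(273) ≈ 5.609472.
2*ln(N)/m ≈ 2*5.609472/11 ≈ 1.019904.
eps = sqrt(1.019904) ≈ 1.009903 ≈ 1.00990.

1.00990


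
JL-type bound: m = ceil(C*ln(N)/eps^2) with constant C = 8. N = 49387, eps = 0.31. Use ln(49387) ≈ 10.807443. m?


ln(49387) ≈ 10.807443.
eps^2 = 0.31^2 = 0.0961.
C*ln(N)/eps^2 ≈ 8*10.807443/0.0961 ≈ 899.6831.
m = ceil(899.6831) = 900.

900


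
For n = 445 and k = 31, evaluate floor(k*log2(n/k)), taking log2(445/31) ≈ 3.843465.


log2(n/k) = log2(445/31) ≈ 3.843465.
k*log2(n/k) ≈ 31*3.843465 = 119.147415.
floor(119.147415) = 119.

119


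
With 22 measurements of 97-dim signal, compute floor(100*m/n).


100*m/n = 100*22/97 ≈ 22.6804.
floor = 22.

22


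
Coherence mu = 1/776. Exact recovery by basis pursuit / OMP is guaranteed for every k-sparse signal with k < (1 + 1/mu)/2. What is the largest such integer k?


1/mu = 776.
1 + 1/mu = 777.
(1 + 1/mu)/2 = 388.5 is not an integer, so k_max = floor(388.5) = 388.

388


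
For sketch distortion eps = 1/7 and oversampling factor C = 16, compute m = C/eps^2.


1/eps = 7.
(1/eps)^2 = 49.
m = 16*49 = 784.

784


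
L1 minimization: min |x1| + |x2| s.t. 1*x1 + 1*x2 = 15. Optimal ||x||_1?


Axis intercepts:
  x1 = 15, x2 = 0: L1 = 15
  x1 = 0, x2 = 15: L1 = 15
x* = (15, 0)
||x*||_1 = 15.

15


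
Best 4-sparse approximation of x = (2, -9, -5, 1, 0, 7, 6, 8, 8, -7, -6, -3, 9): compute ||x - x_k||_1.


Sorted |x_i| descending: [9, 9, 8, 8, 7, 7, 6, 6, 5, 3, 2, 1, 0]
Keep top 4: [9, 9, 8, 8]
Tail entries: [7, 7, 6, 6, 5, 3, 2, 1, 0]
L1 error = sum of tail = 37.

37


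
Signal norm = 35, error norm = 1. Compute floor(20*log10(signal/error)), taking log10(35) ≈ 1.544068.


||x||/||e|| = 35/1 = 35.
log10(35) ≈ 1.544068.
20*log10(||x||/||e||) ≈ 20*1.544068 = 30.88136.
floor(30.88136) = 30.

30


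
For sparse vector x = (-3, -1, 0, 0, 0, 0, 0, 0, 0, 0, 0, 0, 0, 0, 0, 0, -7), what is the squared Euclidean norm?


Non-zero entries: [(0, -3), (1, -1), (16, -7)]
Squares: [9, 1, 49]
||x||_2^2 = sum = 59.

59


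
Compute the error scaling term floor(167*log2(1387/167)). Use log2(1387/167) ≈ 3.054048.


log2(n/k) = log2(1387/167) ≈ 3.054048.
k*log2(n/k) ≈ 167*3.054048 = 510.026016.
floor(510.026016) = 510.

510


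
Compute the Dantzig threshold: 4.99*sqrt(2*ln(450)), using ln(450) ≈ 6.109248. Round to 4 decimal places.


ln(450) ≈ 6.109248.
2*ln(n) ≈ 12.218496.
sqrt(2*ln(n)) ≈ sqrt(12.218496) ≈ 3.495497.
threshold ≈ 4.99*3.495497 = 17.44253003 ≈ 17.4425.

17.4425


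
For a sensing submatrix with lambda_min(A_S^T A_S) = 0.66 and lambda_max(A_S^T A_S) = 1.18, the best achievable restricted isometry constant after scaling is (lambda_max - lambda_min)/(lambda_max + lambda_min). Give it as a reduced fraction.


lambda_max - lambda_min = 1.18 - 0.66 = 0.52.
lambda_max + lambda_min = 1.18 + 0.66 = 1.84.
delta = 0.52/1.84 = 52/184 = 13/46.

13/46


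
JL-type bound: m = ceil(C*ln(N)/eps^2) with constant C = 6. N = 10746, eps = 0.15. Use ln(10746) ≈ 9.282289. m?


ln(10746) ≈ 9.282289.
eps^2 = 0.15^2 = 0.0225.
C*ln(N)/eps^2 ≈ 6*9.282289/0.0225 ≈ 2475.2771.
m = ceil(2475.2771) = 2476.

2476


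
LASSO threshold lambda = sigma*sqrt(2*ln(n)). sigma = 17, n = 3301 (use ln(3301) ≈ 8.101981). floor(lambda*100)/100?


ln(3301) ≈ 8.101981.
2*ln(n) ≈ 16.203962.
sqrt(2*ln(n)) ≈ sqrt(16.203962) ≈ 4.025415.
lambda ≈ 17*4.025415 = 68.432055.
floor(lambda*100)/100 = 68.43.

68.43


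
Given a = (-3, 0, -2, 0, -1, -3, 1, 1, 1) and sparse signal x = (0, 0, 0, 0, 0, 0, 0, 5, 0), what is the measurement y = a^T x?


Non-zero terms: ['1*5']
Products: [5]
y = sum = 5.

5


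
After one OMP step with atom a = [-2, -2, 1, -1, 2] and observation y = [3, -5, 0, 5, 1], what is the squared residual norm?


a^T a = 14.
a^T y = 1.
coeff = 1/14 = 1/14.
||r||^2 = 839/14.

839/14


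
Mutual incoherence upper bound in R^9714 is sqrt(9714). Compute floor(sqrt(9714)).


98^2 = 9604 <= 9714 < 9801 = 99^2, so 98 <= sqrt(9714) < 99.
floor(sqrt(9714)) = 98.

98


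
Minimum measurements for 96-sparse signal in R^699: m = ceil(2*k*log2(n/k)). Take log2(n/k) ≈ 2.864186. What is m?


log2(n/k) = log2(699/96) ≈ 2.864186.
2*k*log2(n/k) ≈ 2*96*2.864186 = 549.923712.
m = ceil(549.923712) = 550.

550


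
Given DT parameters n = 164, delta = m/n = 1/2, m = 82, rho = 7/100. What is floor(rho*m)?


m = 1/2*164 = 82.
rho = 7/100.
rho*m = 7/100*82 = 5.74.
k = floor(5.74) = 5.

5


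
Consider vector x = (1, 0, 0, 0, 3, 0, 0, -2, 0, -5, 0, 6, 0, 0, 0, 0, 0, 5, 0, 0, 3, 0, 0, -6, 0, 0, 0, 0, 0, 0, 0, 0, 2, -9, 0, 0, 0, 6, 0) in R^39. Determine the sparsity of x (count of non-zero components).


Non-zero positions: [0, 4, 7, 9, 11, 17, 20, 23, 32, 33, 37].
Sparsity = 11.

11


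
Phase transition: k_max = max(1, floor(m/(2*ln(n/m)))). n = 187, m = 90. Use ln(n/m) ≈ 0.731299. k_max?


n/m = 187/90.
ln(n/m) ≈ 0.731299.
2*ln(n/m) ≈ 1.462598.
m/(2*ln(n/m)) ≈ 90/1.462598 ≈ 61.5343.
floor = 61.
k_max = max(1, 61) = 61.

61


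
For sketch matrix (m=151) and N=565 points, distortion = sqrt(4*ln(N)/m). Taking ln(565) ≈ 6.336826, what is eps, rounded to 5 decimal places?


ln(565) ≈ 6.336826.
4*ln(N)/m ≈ 4*6.336826/151 ≈ 0.16786294.
eps = sqrt(0.16786294) ≈ 0.4097108 ≈ 0.40971.

0.40971


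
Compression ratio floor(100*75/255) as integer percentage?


100*m/n = 100*75/255 ≈ 29.4118.
floor = 29.

29


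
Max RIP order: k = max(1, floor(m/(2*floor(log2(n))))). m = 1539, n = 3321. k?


floor(log2(3321)) = 11.
2*11 = 22.
m/(2*floor(log2(n))) = 1539/22 ≈ 69.9545.
floor = 69.
k = max(1, 69) = 69.

69


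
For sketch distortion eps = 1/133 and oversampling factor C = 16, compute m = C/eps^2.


1/eps = 133.
(1/eps)^2 = 17689.
m = 16*17689 = 283024.

283024


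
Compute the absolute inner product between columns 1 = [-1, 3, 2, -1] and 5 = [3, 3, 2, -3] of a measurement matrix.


Inner product: -1*3 + 3*3 + 2*2 + -1*-3
Products: [-3, 9, 4, 3]
Sum = 13.
|dot| = 13.

13


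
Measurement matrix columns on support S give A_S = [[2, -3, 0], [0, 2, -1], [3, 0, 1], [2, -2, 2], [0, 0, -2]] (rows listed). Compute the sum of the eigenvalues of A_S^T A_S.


Sum of eigenvalues of A_S^T A_S = trace(A_S^T A_S) = sum of squared column norms of A_S.
A_S^T A_S diagonal: [17, 17, 10].
trace = 17 + 17 + 10 = 44.

44


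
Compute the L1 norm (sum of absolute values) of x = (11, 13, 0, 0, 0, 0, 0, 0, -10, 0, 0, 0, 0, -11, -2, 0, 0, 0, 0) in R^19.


Non-zero entries: [(0, 11), (1, 13), (8, -10), (13, -11), (14, -2)]
Absolute values: [11, 13, 10, 11, 2]
||x||_1 = sum = 47.

47


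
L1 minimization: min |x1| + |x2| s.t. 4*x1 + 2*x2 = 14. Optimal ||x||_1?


Axis intercepts:
  x1 = 7/2, x2 = 0: L1 = 7/2
  x1 = 0, x2 = 7: L1 = 7
x* = (7/2, 0)
||x*||_1 = 7/2.

7/2


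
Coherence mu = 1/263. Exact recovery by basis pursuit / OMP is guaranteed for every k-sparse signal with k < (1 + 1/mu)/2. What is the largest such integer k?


1/mu = 263.
1 + 1/mu = 264.
(1 + 1/mu)/2 = 132 is an integer and the inequality is strict, so k_max = 132 - 1 = 131.

131


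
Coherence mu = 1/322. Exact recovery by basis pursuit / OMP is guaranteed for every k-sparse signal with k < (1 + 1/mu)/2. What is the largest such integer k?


1/mu = 322.
1 + 1/mu = 323.
(1 + 1/mu)/2 = 161.5 is not an integer, so k_max = floor(161.5) = 161.

161


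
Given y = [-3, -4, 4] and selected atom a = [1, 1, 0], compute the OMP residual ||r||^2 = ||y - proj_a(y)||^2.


a^T a = 2.
a^T y = -7.
coeff = -7/2 = -7/2.
||r||^2 = 33/2.

33/2


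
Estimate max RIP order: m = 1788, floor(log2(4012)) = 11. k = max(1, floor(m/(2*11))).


floor(log2(4012)) = 11.
2*11 = 22.
m/(2*floor(log2(n))) = 1788/22 ≈ 81.2727.
floor = 81.
k = max(1, 81) = 81.

81


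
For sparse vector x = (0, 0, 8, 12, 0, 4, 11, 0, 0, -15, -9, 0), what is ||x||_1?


Non-zero entries: [(2, 8), (3, 12), (5, 4), (6, 11), (9, -15), (10, -9)]
Absolute values: [8, 12, 4, 11, 15, 9]
||x||_1 = sum = 59.

59


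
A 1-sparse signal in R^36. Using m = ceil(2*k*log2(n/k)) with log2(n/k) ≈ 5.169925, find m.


log2(n/k) = log2(36/1) ≈ 5.169925.
2*k*log2(n/k) ≈ 2*1*5.169925 = 10.33985.
m = ceil(10.33985) = 11.

11


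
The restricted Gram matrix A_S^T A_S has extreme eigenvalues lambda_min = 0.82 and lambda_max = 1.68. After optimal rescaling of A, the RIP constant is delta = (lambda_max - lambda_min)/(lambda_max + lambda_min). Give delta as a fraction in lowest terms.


lambda_max - lambda_min = 1.68 - 0.82 = 0.86.
lambda_max + lambda_min = 1.68 + 0.82 = 2.50.
delta = 0.86/2.50 = 86/250 = 43/125.

43/125
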